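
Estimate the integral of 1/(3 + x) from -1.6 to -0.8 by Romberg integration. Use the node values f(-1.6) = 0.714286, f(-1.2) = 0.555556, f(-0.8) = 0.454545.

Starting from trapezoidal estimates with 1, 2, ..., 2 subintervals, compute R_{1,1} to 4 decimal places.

0.4521

R_{0,0} (trapezoid, 1 panel, h=0.8000): 0.467532
R_{1,0} (trapezoid, 2 panels, h=0.4000): 0.455989
R_{1,1} = 0.455989 + (0.455989 − 0.467532)/3 = 0.452141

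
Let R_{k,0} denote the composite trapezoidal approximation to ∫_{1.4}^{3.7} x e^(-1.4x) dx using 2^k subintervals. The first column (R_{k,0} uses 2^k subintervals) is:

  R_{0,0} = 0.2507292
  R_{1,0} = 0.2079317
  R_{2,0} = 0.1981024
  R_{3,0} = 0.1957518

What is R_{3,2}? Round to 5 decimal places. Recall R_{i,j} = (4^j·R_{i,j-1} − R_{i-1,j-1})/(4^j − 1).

0.19498

R_{2,1} = (4·0.1981024 − 0.2079317) / 3 = 0.1948260
R_{3,1} = (4·0.1957518 − 0.1981024) / 3 = 0.1949683
R_{3,2} = (16·0.1949683 − 0.1948260) / 15 = 0.1949778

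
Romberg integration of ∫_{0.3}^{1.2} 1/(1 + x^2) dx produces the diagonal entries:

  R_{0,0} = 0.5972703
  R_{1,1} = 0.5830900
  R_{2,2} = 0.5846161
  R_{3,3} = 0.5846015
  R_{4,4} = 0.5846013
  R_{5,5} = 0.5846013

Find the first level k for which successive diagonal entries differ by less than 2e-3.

|R_{1,1} − R_{0,0}| = 0.0141803 ≥ 2e-3
|R_{2,2} − R_{1,1}| = 0.0015261 < 2e-3

k = 2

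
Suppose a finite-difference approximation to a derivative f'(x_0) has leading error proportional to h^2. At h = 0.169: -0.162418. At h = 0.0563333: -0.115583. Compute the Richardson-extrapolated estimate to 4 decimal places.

The leading error scales as h^2; refining by a factor of 3 reduces it by 3^2 = 9.
Extrapolated value = (9·A(h/3) − A(h)) / (9 − 1)
= (9·(-0.115583) − (-0.162418)) / 8
= -0.877829 / 8 = -0.109729

-0.1097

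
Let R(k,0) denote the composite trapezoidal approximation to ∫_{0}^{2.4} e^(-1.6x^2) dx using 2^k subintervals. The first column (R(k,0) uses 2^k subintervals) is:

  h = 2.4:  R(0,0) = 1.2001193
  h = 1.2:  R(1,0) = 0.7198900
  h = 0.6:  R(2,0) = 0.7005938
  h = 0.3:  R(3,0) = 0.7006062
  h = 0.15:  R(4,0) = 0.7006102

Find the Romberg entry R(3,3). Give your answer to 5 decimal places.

0.70101

R(1,1) = (4·0.7198900 − 1.2001193) / 3 = 0.5598136
R(2,1) = (4·0.7005938 − 0.7198900) / 3 = 0.6941617
R(3,1) = (4·0.7006062 − 0.7005938) / 3 = 0.7006103
R(2,2) = 0.6941617 + (0.6941617 − 0.5598136)/15 = 0.7031182
R(3,2) = (16·0.7006103 − 0.6941617) / 15 = 0.7010402
R(3,3) = (64·0.7010402 − 0.7031182) / 63 = 0.7010072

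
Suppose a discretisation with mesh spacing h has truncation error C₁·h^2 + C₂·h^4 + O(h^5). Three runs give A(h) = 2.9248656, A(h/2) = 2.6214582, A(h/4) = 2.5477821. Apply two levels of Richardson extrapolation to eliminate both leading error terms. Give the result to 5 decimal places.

First eliminate the h^2 term (factor 2^2 = 4):
  B₁ = (4·2.6214582 − 2.9248656)/3 = 2.5203224
  B₂ = (4·2.5477821 − 2.6214582)/3 = 2.5232234
Then eliminate the h^4 term (factor 2^4 = 16):
  (16·2.5232234 − 2.5203224)/15 = 2.5234168

2.52342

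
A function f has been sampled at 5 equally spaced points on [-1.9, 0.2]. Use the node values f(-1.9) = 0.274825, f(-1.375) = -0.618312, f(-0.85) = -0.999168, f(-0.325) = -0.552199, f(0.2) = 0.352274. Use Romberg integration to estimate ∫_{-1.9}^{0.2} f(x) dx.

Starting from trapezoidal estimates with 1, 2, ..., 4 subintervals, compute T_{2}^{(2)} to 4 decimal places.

T_{0}^{(0)} (trapezoid, 1 panel, h=2.1000): 0.658454
T_{1}^{(0)} (trapezoid, 2 panels, h=1.0500): -0.719899
T_{2}^{(0)} (trapezoid, 4 panels, h=0.5250): -0.974468
T_{1}^{(1)} = -0.719899 + (-0.719899 − 0.658454)/3 = -1.179350
T_{2}^{(1)} = -0.974468 + (-0.974468 − (-0.719899))/3 = -1.059324
T_{2}^{(2)} = -1.059324 + (-1.059324 − (-1.179350))/15 = -1.051322

-1.0513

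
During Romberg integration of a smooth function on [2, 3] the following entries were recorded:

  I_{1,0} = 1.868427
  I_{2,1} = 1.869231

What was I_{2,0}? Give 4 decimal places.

From I_{2,1} = (4·I_{2,0} − I_{1,0})/3, solve for I_{2,0}:
4·I_{2,0} = 3·1.869231 + 1.868427 = 7.476120
I_{2,0} = 1.869030

1.8690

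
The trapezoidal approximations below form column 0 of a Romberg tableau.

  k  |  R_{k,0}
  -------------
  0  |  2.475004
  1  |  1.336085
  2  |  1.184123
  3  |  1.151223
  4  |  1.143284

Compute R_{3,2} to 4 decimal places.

Richardson extrapolation on the trapezoidal column (denominator 4−1=3):
R_{2,1} = 1.184123 + (1.184123 − 1.336085)/3 = 1.133469
R_{3,1} = (4·1.151223 − 1.184123) / 3 = 1.140256
R_{3,2} = 1.140256 + (1.140256 − 1.133469)/15 = 1.140708

1.1407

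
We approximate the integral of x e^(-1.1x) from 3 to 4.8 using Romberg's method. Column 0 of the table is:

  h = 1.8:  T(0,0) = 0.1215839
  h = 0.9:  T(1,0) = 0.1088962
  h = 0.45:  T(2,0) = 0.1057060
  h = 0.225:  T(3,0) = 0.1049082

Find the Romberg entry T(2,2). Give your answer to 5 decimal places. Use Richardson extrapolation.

0.10464

Richardson extrapolation on the trapezoidal column (denominator 4−1=3):
T(1,1) = 0.1088962 + (0.1088962 − 0.1215839)/3 = 0.1046670
T(2,1) = 0.1057060 + (0.1057060 − 0.1088962)/3 = 0.1046426
T(2,2) = 0.1046426 + (0.1046426 − 0.1046670)/15 = 0.1046410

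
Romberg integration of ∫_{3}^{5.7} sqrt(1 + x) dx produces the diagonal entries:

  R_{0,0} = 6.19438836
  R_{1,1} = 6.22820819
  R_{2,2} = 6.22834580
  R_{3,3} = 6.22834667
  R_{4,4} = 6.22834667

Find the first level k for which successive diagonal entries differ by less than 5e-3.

|R_{1,1} − R_{0,0}| = 0.03381983 ≥ 5e-3
|R_{2,2} − R_{1,1}| = 0.00013761 < 5e-3

k = 2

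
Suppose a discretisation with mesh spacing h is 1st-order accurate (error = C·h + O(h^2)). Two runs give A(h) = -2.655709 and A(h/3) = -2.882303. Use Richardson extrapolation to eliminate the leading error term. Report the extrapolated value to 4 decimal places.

-2.9956

Extrapolated value = (3·A(h/3) − A(h)) / (3 − 1)
= (3·(-2.882303) − (-2.655709)) / 2
= -5.991200 / 2 = -2.995600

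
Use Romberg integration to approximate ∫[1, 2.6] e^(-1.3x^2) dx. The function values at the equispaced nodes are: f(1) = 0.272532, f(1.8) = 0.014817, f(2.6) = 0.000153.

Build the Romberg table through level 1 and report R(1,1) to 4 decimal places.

R(0,0) (trapezoid, 1 panel, h=1.6000): 0.218148
R(1,0) (trapezoid, 2 panels, h=0.8000): 0.120928
R(1,1) = 0.120928 + (0.120928 − 0.218148)/3 = 0.088521

0.0885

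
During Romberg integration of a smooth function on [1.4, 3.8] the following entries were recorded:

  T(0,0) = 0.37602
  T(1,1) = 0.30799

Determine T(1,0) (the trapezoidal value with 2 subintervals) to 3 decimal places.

From T(1,1) = (4·T(1,0) − T(0,0))/3, solve for T(1,0):
4·T(1,0) = 3·0.30799 + 0.37602 = 1.29999
T(1,0) = 0.32500

0.325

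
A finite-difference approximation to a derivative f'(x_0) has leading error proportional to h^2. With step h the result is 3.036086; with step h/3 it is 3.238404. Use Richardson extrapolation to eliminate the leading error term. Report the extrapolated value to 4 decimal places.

3.2637

The leading error scales as h^2; refining by a factor of 3 reduces it by 3^2 = 9.
Extrapolated value = (9·A(h/3) − A(h)) / (9 − 1)
= (9·3.238404 − 3.036086) / 8
= 26.109550 / 8 = 3.263694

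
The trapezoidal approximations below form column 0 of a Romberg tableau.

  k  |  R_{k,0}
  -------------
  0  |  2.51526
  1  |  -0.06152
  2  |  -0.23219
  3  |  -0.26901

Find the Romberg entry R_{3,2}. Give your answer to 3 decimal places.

-0.281

Richardson extrapolation on the trapezoidal column (denominator 4−1=3):
R_{2,1} = (4·(-0.23219) − (-0.06152)) / 3 = -0.28908
R_{3,1} = -0.26901 + (-0.26901 − (-0.23219))/3 = -0.28128
R_{3,2} = (16·(-0.28128) − (-0.28908)) / 15 = -0.28076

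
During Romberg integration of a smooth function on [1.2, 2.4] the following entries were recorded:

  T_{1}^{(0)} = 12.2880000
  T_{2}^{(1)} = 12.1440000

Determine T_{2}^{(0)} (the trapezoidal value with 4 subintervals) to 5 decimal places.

From T_{2}^{(1)} = (4·T_{2}^{(0)} − T_{1}^{(0)})/3, solve for T_{2}^{(0)}:
4·T_{2}^{(0)} = 3·12.1440000 + 12.2880000 = 48.7200000
T_{2}^{(0)} = 12.1800000

12.18000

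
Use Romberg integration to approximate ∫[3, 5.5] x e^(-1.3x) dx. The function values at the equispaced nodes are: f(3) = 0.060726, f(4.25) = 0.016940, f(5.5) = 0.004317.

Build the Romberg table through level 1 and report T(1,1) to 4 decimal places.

T(0,0) (trapezoid, 1 panel, h=2.5000): 0.081304
T(1,0) (trapezoid, 2 panels, h=1.2500): 0.061827
T(1,1) = 0.061827 + (0.061827 − 0.081304)/3 = 0.055335

0.0553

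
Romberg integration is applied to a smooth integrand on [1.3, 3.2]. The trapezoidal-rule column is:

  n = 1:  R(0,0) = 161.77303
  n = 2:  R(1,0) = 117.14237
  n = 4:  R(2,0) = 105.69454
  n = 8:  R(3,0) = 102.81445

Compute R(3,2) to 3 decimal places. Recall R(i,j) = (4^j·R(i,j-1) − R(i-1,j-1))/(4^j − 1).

101.853

Richardson extrapolation on the trapezoidal column (denominator 4−1=3):
R(2,1) = 105.69454 + (105.69454 − 117.14237)/3 = 101.87860
R(3,1) = 102.81445 + (102.81445 − 105.69454)/3 = 101.85442
R(3,2) = (16·101.85442 − 101.87860) / 15 = 101.85281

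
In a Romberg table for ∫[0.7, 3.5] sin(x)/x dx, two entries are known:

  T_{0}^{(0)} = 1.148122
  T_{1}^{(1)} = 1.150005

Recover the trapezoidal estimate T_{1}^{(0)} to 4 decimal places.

From T_{1}^{(1)} = (4·T_{1}^{(0)} − T_{0}^{(0)})/3, solve for T_{1}^{(0)}:
4·T_{1}^{(0)} = 3·1.150005 + 1.148122 = 4.598137
T_{1}^{(0)} = 1.149534

1.1495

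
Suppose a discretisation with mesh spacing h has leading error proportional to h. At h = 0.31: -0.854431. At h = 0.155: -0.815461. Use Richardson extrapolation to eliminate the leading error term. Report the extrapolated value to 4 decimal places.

Extrapolated value = (2·A(h/2) − A(h)) / (2 − 1)
= (2·(-0.815461) − (-0.854431)) / 1
= -0.776491 / 1 = -0.776491

-0.7765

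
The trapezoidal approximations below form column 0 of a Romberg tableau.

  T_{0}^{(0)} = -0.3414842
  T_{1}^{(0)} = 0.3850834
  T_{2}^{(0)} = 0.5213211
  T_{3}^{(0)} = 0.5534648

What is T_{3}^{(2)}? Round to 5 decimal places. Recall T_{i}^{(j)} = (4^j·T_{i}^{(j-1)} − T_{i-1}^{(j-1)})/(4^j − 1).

0.56401

Richardson extrapolation on the trapezoidal column (denominator 4−1=3):
T_{2}^{(1)} = 0.5213211 + (0.5213211 − 0.3850834)/3 = 0.5667337
T_{3}^{(1)} = 0.5534648 + (0.5534648 − 0.5213211)/3 = 0.5641794
T_{3}^{(2)} = (16·0.5641794 − 0.5667337) / 15 = 0.5640091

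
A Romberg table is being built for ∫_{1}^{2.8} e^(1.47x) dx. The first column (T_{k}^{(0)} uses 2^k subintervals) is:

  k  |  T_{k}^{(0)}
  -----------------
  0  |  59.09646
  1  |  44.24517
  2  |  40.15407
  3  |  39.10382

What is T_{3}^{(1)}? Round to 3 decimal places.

38.754

T_{3}^{(1)} = 39.10382 + (39.10382 − 40.15407)/3 = 38.75374
(Column j=1 coincides with Simpson's rule on the same nodes.)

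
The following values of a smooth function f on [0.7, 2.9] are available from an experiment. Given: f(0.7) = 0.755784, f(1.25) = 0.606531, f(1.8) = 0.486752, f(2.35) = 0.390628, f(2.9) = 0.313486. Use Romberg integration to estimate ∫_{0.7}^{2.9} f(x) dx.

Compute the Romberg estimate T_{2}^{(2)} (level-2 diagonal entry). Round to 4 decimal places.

1.1057

T_{0}^{(0)} (trapezoid, 1 panel, h=2.2000): 1.176197
T_{1}^{(0)} (trapezoid, 2 panels, h=1.1000): 1.123526
T_{2}^{(0)} (trapezoid, 4 panels, h=0.5500): 1.110200
T_{1}^{(1)} = 1.123526 + (1.123526 − 1.176197)/3 = 1.105969
T_{2}^{(1)} = 1.110200 + (1.110200 − 1.123526)/3 = 1.105758
T_{2}^{(2)} = 1.105758 + (1.105758 − 1.105969)/15 = 1.105744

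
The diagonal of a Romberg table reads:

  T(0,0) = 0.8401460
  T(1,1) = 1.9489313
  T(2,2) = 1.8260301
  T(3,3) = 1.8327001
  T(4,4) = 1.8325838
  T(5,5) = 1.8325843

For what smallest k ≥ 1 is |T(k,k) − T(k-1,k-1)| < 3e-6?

k = 5

|T(1,1) − T(0,0)| = 1.1087853 ≥ 3e-6
|T(2,2) − T(1,1)| = 0.1229012 ≥ 3e-6
|T(3,3) − T(2,2)| = 0.0066700 ≥ 3e-6
|T(4,4) − T(3,3)| = 0.0001163 ≥ 3e-6
|T(5,5) − T(4,4)| = 0.0000005 < 3e-6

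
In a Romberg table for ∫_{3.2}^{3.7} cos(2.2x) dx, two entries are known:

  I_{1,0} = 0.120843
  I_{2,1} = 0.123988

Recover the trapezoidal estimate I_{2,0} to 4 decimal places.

0.1232

From I_{2,1} = (4·I_{2,0} − I_{1,0})/3, solve for I_{2,0}:
4·I_{2,0} = 3·0.123988 + 0.120843 = 0.492807
I_{2,0} = 0.123202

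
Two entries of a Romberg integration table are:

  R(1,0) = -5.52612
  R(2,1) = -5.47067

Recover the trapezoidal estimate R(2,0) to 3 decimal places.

From R(2,1) = (4·R(2,0) − R(1,0))/3, solve for R(2,0):
4·R(2,0) = 3·(-5.47067) + (-5.52612) = -21.93813
R(2,0) = -5.48453

-5.485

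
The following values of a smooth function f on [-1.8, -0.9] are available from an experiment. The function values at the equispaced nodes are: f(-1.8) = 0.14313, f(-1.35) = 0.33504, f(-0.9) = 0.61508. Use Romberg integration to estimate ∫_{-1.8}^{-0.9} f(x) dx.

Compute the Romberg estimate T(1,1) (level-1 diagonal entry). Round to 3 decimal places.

T(0,0) (trapezoid, 1 panel, h=0.9000): 0.34119
T(1,0) (trapezoid, 2 panels, h=0.4500): 0.32137
T(1,1) = 0.32137 + (0.32137 − 0.34119)/3 = 0.31476

0.315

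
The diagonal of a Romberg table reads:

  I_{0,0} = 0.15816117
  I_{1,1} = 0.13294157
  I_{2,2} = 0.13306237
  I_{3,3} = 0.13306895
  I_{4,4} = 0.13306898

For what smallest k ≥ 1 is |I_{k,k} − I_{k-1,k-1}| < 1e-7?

k = 4

|I_{1,1} − I_{0,0}| = 0.02521960 ≥ 1e-7
|I_{2,2} − I_{1,1}| = 0.00012080 ≥ 1e-7
|I_{3,3} − I_{2,2}| = 0.00000658 ≥ 1e-7
|I_{4,4} − I_{3,3}| = 0.00000003 < 1e-7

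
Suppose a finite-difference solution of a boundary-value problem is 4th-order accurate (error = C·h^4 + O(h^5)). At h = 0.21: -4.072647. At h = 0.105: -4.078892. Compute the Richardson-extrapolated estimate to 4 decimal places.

-4.0793

Extrapolated value = (16·A(h/2) − A(h)) / (16 − 1)
= (16·(-4.078892) − (-4.072647)) / 15
= -61.189625 / 15 = -4.079308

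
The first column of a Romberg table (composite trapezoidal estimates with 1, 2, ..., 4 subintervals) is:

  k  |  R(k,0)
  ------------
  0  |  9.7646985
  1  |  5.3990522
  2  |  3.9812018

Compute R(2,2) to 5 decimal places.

3.47957

Richardson extrapolation on the trapezoidal column (denominator 4−1=3):
R(1,1) = (4·5.3990522 − 9.7646985) / 3 = 3.9438368
R(2,1) = (4·3.9812018 − 5.3990522) / 3 = 3.5085850
R(2,2) = (16·3.5085850 − 3.9438368) / 15 = 3.4795682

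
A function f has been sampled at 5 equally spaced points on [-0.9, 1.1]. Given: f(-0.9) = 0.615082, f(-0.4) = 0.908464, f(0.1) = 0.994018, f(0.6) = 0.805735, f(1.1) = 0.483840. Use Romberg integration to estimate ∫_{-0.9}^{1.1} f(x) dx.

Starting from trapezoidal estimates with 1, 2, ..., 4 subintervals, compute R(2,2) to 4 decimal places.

1.6550

R(0,0) (trapezoid, 1 panel, h=2.0000): 1.098922
R(1,0) (trapezoid, 2 panels, h=1.0000): 1.543479
R(2,0) (trapezoid, 4 panels, h=0.5000): 1.628839
R(1,1) = 1.543479 + (1.543479 − 1.098922)/3 = 1.691665
R(2,1) = 1.628839 + (1.628839 − 1.543479)/3 = 1.657292
R(2,2) = 1.657292 + (1.657292 − 1.691665)/15 = 1.655000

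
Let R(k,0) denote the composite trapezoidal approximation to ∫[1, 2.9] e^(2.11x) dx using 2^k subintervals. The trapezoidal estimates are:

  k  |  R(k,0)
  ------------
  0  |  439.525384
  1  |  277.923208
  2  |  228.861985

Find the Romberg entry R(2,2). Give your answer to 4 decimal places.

211.7384

Richardson extrapolation on the trapezoidal column (denominator 4−1=3):
R(1,1) = 277.923208 + (277.923208 − 439.525384)/3 = 224.055816
R(2,1) = (4·228.861985 − 277.923208) / 3 = 212.508244
R(2,2) = (16·212.508244 − 224.055816) / 15 = 211.738406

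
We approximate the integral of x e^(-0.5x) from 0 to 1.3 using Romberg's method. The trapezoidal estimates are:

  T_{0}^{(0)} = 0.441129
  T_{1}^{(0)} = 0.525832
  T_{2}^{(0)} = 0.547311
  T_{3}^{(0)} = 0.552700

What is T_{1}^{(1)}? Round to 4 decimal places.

0.5541

Richardson extrapolation on the trapezoidal column (denominator 4−1=3):
T_{1}^{(1)} = (4·0.525832 − 0.441129) / 3 = 0.554066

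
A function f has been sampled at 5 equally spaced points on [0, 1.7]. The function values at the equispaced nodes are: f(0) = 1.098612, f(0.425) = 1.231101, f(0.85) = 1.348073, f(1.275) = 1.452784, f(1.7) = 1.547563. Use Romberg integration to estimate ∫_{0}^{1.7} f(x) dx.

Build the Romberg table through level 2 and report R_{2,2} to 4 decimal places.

2.2777

R_{0,0} (trapezoid, 1 panel, h=1.7000): 2.249249
R_{1,0} (trapezoid, 2 panels, h=0.8500): 2.270486
R_{2,0} (trapezoid, 4 panels, h=0.4250): 2.275894
R_{1,1} = 2.270486 + (2.270486 − 2.249249)/3 = 2.277565
R_{2,1} = 2.275894 + (2.275894 − 2.270486)/3 = 2.277697
R_{2,2} = 2.277697 + (2.277697 − 2.277565)/15 = 2.277706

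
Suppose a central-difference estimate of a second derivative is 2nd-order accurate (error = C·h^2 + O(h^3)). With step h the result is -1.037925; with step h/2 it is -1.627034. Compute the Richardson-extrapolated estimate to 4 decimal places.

The leading error scales as h^2; refining by a factor of 2 reduces it by 2^2 = 4.
Extrapolated value = (4·A(h/2) − A(h)) / (4 − 1)
= (4·(-1.627034) − (-1.037925)) / 3
= -5.470211 / 3 = -1.823404

-1.8234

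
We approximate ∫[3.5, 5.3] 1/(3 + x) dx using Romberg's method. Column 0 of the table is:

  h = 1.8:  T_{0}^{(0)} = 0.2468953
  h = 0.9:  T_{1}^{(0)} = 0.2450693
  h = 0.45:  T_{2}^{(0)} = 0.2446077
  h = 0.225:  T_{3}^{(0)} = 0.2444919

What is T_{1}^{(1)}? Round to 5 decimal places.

0.24446

T_{1}^{(1)} = (4·0.2450693 − 0.2468953) / 3 = 0.2444606
(Column j=1 coincides with Simpson's rule on the same nodes.)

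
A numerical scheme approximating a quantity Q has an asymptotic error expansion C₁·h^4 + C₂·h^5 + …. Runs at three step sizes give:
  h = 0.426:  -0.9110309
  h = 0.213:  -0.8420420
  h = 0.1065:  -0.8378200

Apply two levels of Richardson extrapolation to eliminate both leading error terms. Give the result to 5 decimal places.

First eliminate the h^4 term (factor 2^4 = 16):
  B₁ = (16·(-0.8420420) − (-0.9110309))/15 = -0.8374427
  B₂ = (16·(-0.8378200) − (-0.8420420))/15 = -0.8375385
Then eliminate the h^5 term (factor 2^5 = 32):
  (32·(-0.8375385) − (-0.8374427))/31 = -0.8375416

-0.83754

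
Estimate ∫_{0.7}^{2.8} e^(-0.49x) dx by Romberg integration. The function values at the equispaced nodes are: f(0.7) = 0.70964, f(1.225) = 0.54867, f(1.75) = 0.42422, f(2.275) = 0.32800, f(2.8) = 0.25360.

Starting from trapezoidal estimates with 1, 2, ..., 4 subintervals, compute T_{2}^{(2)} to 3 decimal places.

T_{0}^{(0)} (trapezoid, 1 panel, h=2.1000): 1.01140
T_{1}^{(0)} (trapezoid, 2 panels, h=1.0500): 0.95113
T_{2}^{(0)} (trapezoid, 4 panels, h=0.5250): 0.93582
T_{1}^{(1)} = 0.95113 + (0.95113 − 1.01140)/3 = 0.93104
T_{2}^{(1)} = 0.93582 + (0.93582 − 0.95113)/3 = 0.93072
T_{2}^{(2)} = 0.93072 + (0.93072 − 0.93104)/15 = 0.93070

0.931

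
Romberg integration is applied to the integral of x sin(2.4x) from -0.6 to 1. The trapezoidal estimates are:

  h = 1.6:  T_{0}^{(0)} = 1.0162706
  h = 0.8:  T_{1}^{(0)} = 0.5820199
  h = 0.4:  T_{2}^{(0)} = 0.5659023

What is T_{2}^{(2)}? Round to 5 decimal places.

T_{1}^{(1)} = 0.5820199 + (0.5820199 − 1.0162706)/3 = 0.4372697
T_{2}^{(1)} = (4·0.5659023 − 0.5820199) / 3 = 0.5605298
T_{2}^{(2)} = 0.5605298 + (0.5605298 − 0.4372697)/15 = 0.5687471
(Column j=1 coincides with Simpson's rule on the same nodes.)

0.56875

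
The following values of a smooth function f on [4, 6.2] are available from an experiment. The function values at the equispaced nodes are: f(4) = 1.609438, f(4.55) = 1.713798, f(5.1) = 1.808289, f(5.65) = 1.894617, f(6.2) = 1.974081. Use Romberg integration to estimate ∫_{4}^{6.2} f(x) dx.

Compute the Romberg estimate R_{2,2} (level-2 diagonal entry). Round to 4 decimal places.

R_{0,0} (trapezoid, 1 panel, h=2.2000): 3.941871
R_{1,0} (trapezoid, 2 panels, h=1.1000): 3.960053
R_{2,0} (trapezoid, 4 panels, h=0.5500): 3.964655
R_{1,1} = 3.960053 + (3.960053 − 3.941871)/3 = 3.966114
R_{2,1} = 3.964655 + (3.964655 − 3.960053)/3 = 3.966189
R_{2,2} = 3.966189 + (3.966189 − 3.966114)/15 = 3.966194

3.9662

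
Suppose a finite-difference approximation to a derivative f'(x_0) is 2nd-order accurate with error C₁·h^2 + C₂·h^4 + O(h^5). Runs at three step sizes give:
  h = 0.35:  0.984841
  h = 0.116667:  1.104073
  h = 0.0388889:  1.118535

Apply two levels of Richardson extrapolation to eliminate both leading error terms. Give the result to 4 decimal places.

First eliminate the h^2 term (factor 3^2 = 9):
  B₁ = (9·1.104073 − 0.984841)/8 = 1.118977
  B₂ = (9·1.118535 − 1.104073)/8 = 1.120343
Then eliminate the h^4 term (factor 3^4 = 81):
  (81·1.120343 − 1.118977)/80 = 1.120360

1.1204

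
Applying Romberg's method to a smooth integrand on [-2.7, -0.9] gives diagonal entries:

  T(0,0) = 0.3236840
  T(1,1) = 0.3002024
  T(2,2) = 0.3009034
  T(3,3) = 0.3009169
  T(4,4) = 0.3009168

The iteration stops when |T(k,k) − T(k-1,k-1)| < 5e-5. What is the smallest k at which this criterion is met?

|T(1,1) − T(0,0)| = 0.0234816 ≥ 5e-5
|T(2,2) − T(1,1)| = 0.0007010 ≥ 5e-5
|T(3,3) − T(2,2)| = 0.0000135 < 5e-5

k = 3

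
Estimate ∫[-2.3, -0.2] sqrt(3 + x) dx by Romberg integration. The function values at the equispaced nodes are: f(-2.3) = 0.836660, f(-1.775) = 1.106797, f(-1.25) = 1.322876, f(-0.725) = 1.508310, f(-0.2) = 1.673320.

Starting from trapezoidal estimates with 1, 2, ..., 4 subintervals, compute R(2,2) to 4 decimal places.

2.7330

R(0,0) (trapezoid, 1 panel, h=2.1000): 2.635479
R(1,0) (trapezoid, 2 panels, h=1.0500): 2.706759
R(2,0) (trapezoid, 4 panels, h=0.5250): 2.726311
R(1,1) = 2.706759 + (2.706759 − 2.635479)/3 = 2.730519
R(2,1) = 2.726311 + (2.726311 − 2.706759)/3 = 2.732828
R(2,2) = 2.732828 + (2.732828 − 2.730519)/15 = 2.732982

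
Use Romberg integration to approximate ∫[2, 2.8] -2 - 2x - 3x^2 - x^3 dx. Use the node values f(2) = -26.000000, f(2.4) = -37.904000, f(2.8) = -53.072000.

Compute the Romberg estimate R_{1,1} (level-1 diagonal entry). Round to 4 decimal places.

-30.7584

R_{0,0} (trapezoid, 1 panel, h=0.8000): -31.628800
R_{1,0} (trapezoid, 2 panels, h=0.4000): -30.976000
R_{1,1} = -30.976000 + (-30.976000 − (-31.628800))/3 = -30.758400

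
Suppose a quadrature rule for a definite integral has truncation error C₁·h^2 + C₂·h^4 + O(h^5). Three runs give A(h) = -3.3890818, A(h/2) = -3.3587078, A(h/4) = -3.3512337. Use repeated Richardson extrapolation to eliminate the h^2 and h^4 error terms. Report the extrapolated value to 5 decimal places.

-3.34875

First eliminate the h^2 term (factor 2^2 = 4):
  B₁ = (4·(-3.3587078) − (-3.3890818))/3 = -3.3485831
  B₂ = (4·(-3.3512337) − (-3.3587078))/3 = -3.3487423
Then eliminate the h^4 term (factor 2^4 = 16):
  (16·(-3.3487423) − (-3.3485831))/15 = -3.3487529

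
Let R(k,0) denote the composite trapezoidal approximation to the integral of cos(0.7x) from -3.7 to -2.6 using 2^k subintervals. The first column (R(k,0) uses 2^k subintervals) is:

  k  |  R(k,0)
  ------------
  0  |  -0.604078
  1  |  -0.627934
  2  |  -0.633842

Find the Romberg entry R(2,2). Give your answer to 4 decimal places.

Richardson extrapolation on the trapezoidal column (denominator 4−1=3):
R(1,1) = (4·(-0.627934) − (-0.604078)) / 3 = -0.635886
R(2,1) = -0.633842 + (-0.633842 − (-0.627934))/3 = -0.635811
R(2,2) = -0.635811 + (-0.635811 − (-0.635886))/15 = -0.635806

-0.6358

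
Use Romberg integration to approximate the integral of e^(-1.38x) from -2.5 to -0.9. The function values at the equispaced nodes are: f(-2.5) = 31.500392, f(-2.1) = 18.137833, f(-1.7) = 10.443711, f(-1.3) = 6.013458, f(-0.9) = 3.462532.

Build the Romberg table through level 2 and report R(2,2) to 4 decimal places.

R(0,0) (trapezoid, 1 panel, h=1.6000): 27.970339
R(1,0) (trapezoid, 2 panels, h=0.8000): 22.340138
R(2,0) (trapezoid, 4 panels, h=0.4000): 20.830586
R(1,1) = 22.340138 + (22.340138 − 27.970339)/3 = 20.463404
R(2,1) = 20.830586 + (20.830586 − 22.340138)/3 = 20.327402
R(2,2) = 20.327402 + (20.327402 − 20.463404)/15 = 20.318335

20.3183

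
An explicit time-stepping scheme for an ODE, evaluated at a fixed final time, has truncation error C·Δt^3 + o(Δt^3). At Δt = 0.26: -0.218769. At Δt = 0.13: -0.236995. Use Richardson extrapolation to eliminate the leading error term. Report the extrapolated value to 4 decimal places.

-0.2396

The leading error scales as Δt^3; refining by a factor of 2 reduces it by 2^3 = 8.
Extrapolated value = (8·A(Δt/2) − A(Δt)) / (8 − 1)
= (8·(-0.236995) − (-0.218769)) / 7
= -1.677191 / 7 = -0.239599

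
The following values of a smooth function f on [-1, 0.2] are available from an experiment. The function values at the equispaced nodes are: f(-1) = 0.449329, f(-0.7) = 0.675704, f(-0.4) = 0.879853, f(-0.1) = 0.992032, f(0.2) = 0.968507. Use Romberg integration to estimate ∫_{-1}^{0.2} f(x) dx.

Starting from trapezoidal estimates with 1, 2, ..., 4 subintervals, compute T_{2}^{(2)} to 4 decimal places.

0.9847

T_{0}^{(0)} (trapezoid, 1 panel, h=1.2000): 0.850702
T_{1}^{(0)} (trapezoid, 2 panels, h=0.6000): 0.953263
T_{2}^{(0)} (trapezoid, 4 panels, h=0.3000): 0.976952
T_{1}^{(1)} = 0.953263 + (0.953263 − 0.850702)/3 = 0.987450
T_{2}^{(1)} = 0.976952 + (0.976952 − 0.953263)/3 = 0.984848
T_{2}^{(2)} = 0.984848 + (0.984848 − 0.987450)/15 = 0.984675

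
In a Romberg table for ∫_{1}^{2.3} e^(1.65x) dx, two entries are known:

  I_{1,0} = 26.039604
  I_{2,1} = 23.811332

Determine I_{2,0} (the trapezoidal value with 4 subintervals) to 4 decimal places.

24.3684

From I_{2,1} = (4·I_{2,0} − I_{1,0})/3, solve for I_{2,0}:
4·I_{2,0} = 3·23.811332 + 26.039604 = 97.473600
I_{2,0} = 24.368400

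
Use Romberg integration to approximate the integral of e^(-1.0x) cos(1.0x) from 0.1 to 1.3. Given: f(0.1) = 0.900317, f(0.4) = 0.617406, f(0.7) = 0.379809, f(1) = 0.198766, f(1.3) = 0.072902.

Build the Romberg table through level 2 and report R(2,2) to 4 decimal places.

0.4998

R(0,0) (trapezoid, 1 panel, h=1.2000): 0.583931
R(1,0) (trapezoid, 2 panels, h=0.6000): 0.519851
R(2,0) (trapezoid, 4 panels, h=0.3000): 0.504777
R(1,1) = 0.519851 + (0.519851 − 0.583931)/3 = 0.498491
R(2,1) = 0.504777 + (0.504777 − 0.519851)/3 = 0.499752
R(2,2) = 0.499752 + (0.499752 − 0.498491)/15 = 0.499836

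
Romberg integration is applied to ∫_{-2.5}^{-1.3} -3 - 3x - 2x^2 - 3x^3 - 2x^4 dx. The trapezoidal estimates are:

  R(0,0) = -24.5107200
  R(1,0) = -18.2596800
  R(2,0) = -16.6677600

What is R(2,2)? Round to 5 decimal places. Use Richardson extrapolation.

Richardson extrapolation on the trapezoidal column (denominator 4−1=3):
R(1,1) = (4·(-18.2596800) − (-24.5107200)) / 3 = -16.1760000
R(2,1) = (4·(-16.6677600) − (-18.2596800)) / 3 = -16.1371200
R(2,2) = -16.1371200 + (-16.1371200 − (-16.1760000))/15 = -16.1345280
(Column j=1 coincides with Simpson's rule on the same nodes.)

-16.13453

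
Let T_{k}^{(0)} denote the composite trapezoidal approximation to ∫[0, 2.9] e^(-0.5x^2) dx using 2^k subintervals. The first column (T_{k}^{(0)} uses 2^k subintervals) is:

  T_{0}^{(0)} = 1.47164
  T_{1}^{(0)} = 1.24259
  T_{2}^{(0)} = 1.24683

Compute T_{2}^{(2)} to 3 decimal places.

T_{1}^{(1)} = (4·1.24259 − 1.47164) / 3 = 1.16624
T_{2}^{(1)} = 1.24683 + (1.24683 − 1.24259)/3 = 1.24824
T_{2}^{(2)} = 1.24824 + (1.24824 − 1.16624)/15 = 1.25371

1.254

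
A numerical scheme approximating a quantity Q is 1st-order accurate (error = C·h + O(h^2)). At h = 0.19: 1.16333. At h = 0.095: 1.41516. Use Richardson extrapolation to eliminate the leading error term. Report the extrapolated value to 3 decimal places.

1.667

Extrapolated value = (2·A(h/2) − A(h)) / (2 − 1)
= (2·1.41516 − 1.16333) / 1
= 1.66699 / 1 = 1.66699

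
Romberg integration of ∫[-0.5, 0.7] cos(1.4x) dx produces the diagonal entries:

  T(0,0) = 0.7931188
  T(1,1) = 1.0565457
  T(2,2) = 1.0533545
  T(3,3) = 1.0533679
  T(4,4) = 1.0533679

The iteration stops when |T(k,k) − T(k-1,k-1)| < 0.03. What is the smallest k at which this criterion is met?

k = 2

|T(1,1) − T(0,0)| = 0.2634269 ≥ 0.03
|T(2,2) − T(1,1)| = 0.0031912 < 0.03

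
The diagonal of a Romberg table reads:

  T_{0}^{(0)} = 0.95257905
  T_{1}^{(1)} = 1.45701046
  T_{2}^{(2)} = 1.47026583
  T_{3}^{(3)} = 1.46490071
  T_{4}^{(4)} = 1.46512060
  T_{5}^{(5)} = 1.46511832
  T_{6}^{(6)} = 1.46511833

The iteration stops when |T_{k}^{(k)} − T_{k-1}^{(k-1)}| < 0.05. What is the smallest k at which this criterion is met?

|T_{1}^{(1)} − T_{0}^{(0)}| = 0.50443141 ≥ 0.05
|T_{2}^{(2)} − T_{1}^{(1)}| = 0.01325537 < 0.05

k = 2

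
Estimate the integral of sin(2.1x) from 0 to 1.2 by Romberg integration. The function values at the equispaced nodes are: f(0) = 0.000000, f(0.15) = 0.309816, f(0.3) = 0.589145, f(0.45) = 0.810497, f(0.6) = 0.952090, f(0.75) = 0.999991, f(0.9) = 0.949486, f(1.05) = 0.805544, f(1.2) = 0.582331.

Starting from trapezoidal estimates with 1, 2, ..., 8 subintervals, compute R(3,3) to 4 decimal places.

0.8633

R(0,0) (trapezoid, 1 panel, h=1.2000): 0.349399
R(1,0) (trapezoid, 2 panels, h=0.6000): 0.745953
R(2,0) (trapezoid, 4 panels, h=0.3000): 0.834566
R(3,0) (trapezoid, 8 panels, h=0.1500): 0.856160
R(1,1) = 0.745953 + (0.745953 − 0.349399)/3 = 0.878138
R(2,1) = 0.834566 + (0.834566 − 0.745953)/3 = 0.864104
R(3,1) = 0.856160 + (0.856160 − 0.834566)/3 = 0.863358
R(2,2) = 0.864104 + (0.864104 − 0.878138)/15 = 0.863168
R(3,2) = 0.863358 + (0.863358 − 0.864104)/15 = 0.863308
R(3,3) = 0.863308 + (0.863308 − 0.863168)/63 = 0.863310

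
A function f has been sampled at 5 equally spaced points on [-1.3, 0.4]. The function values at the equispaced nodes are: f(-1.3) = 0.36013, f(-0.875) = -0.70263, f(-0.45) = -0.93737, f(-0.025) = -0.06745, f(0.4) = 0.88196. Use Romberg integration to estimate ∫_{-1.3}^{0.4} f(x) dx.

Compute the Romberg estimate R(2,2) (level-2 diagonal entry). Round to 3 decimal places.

R(0,0) (trapezoid, 1 panel, h=1.7000): 1.05578
R(1,0) (trapezoid, 2 panels, h=0.8500): -0.26888
R(2,0) (trapezoid, 4 panels, h=0.4250): -0.46172
R(1,1) = -0.26888 + (-0.26888 − 1.05578)/3 = -0.71043
R(2,1) = -0.46172 + (-0.46172 − (-0.26888))/3 = -0.52600
R(2,2) = -0.52600 + (-0.52600 − (-0.71043))/15 = -0.51370

-0.514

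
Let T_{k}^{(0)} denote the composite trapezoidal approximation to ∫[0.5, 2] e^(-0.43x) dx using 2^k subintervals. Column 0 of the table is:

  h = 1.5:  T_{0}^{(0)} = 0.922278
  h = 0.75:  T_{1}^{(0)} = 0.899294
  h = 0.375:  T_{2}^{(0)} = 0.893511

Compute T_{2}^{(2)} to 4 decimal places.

0.8916

Richardson extrapolation on the trapezoidal column (denominator 4−1=3):
T_{1}^{(1)} = 0.899294 + (0.899294 − 0.922278)/3 = 0.891633
T_{2}^{(1)} = (4·0.893511 − 0.899294) / 3 = 0.891583
T_{2}^{(2)} = (16·0.891583 − 0.891633) / 15 = 0.891580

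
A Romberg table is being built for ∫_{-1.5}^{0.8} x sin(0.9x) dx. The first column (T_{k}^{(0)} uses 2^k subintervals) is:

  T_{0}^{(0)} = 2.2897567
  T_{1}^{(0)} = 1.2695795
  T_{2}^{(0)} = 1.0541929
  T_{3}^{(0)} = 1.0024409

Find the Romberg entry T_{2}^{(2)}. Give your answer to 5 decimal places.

Richardson extrapolation on the trapezoidal column (denominator 4−1=3):
T_{1}^{(1)} = 1.2695795 + (1.2695795 − 2.2897567)/3 = 0.9295204
T_{2}^{(1)} = 1.0541929 + (1.0541929 − 1.2695795)/3 = 0.9823974
T_{2}^{(2)} = (16·0.9823974 − 0.9295204) / 15 = 0.9859225

0.98592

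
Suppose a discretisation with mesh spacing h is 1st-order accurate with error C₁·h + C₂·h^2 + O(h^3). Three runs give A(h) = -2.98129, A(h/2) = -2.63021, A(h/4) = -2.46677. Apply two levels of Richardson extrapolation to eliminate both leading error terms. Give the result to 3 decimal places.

First eliminate the h term (factor 2^1 = 2):
  B₁ = (2·(-2.63021) − (-2.98129))/1 = -2.27913
  B₂ = (2·(-2.46677) − (-2.63021))/1 = -2.30333
Then eliminate the h^2 term (factor 2^2 = 4):
  (4·(-2.30333) − (-2.27913))/3 = -2.31140

-2.311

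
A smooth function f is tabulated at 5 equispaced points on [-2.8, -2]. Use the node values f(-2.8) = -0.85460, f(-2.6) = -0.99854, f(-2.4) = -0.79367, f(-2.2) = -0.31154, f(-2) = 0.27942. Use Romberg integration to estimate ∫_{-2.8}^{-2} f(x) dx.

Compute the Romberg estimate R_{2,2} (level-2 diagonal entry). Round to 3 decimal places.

-0.493

R_{0,0} (trapezoid, 1 panel, h=0.8000): -0.23007
R_{1,0} (trapezoid, 2 panels, h=0.4000): -0.43250
R_{2,0} (trapezoid, 4 panels, h=0.2000): -0.47827
R_{1,1} = -0.43250 + (-0.43250 − (-0.23007))/3 = -0.49998
R_{2,1} = -0.47827 + (-0.47827 − (-0.43250))/3 = -0.49353
R_{2,2} = -0.49353 + (-0.49353 − (-0.49998))/15 = -0.49310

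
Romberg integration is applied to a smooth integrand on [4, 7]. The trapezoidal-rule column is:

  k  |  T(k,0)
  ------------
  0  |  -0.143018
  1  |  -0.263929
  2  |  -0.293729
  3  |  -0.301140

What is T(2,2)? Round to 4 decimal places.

-0.3036

Richardson extrapolation on the trapezoidal column (denominator 4−1=3):
T(1,1) = (4·(-0.263929) − (-0.143018)) / 3 = -0.304233
T(2,1) = (4·(-0.293729) − (-0.263929)) / 3 = -0.303662
T(2,2) = (16·(-0.303662) − (-0.304233)) / 15 = -0.303624
(Column j=1 coincides with Simpson's rule on the same nodes.)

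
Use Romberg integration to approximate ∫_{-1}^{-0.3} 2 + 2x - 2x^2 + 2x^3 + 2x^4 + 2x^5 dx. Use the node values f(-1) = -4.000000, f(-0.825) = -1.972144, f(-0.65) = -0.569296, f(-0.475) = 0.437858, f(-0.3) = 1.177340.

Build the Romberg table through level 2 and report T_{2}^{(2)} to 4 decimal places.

T_{0}^{(0)} (trapezoid, 1 panel, h=0.7000): -0.987931
T_{1}^{(0)} (trapezoid, 2 panels, h=0.3500): -0.693219
T_{2}^{(0)} (trapezoid, 4 panels, h=0.1750): -0.615110
T_{1}^{(1)} = -0.693219 + (-0.693219 − (-0.987931))/3 = -0.594982
T_{2}^{(1)} = -0.615110 + (-0.615110 − (-0.693219))/3 = -0.589074
T_{2}^{(2)} = -0.589074 + (-0.589074 − (-0.594982))/15 = -0.588680

-0.5887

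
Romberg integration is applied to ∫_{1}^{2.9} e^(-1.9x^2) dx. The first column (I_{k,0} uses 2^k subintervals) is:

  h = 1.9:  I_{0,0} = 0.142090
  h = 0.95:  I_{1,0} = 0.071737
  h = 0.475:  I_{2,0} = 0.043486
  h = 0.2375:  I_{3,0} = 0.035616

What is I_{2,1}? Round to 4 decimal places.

0.0341

I_{2,1} = (4·0.043486 − 0.071737) / 3 = 0.034069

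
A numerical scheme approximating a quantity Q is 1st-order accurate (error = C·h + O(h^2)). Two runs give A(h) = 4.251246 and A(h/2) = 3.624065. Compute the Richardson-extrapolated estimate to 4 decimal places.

2.9969

Extrapolated value = (2·A(h/2) − A(h)) / (2 − 1)
= (2·3.624065 − 4.251246) / 1
= 2.996884 / 1 = 2.996884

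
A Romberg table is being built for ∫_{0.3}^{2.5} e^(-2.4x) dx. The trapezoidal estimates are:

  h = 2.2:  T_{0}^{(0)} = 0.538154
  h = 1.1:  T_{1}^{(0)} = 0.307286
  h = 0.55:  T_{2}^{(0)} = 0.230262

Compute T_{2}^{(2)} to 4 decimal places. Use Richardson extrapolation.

T_{1}^{(1)} = 0.307286 + (0.307286 − 0.538154)/3 = 0.230330
T_{2}^{(1)} = 0.230262 + (0.230262 − 0.307286)/3 = 0.204587
T_{2}^{(2)} = (16·0.204587 − 0.230330) / 15 = 0.202871

0.2029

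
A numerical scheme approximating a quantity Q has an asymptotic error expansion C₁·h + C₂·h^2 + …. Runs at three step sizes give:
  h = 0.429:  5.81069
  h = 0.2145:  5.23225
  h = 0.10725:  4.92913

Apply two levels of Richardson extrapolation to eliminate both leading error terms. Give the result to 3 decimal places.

First eliminate the h term (factor 2^1 = 2):
  B₁ = (2·5.23225 − 5.81069)/1 = 4.65381
  B₂ = (2·4.92913 − 5.23225)/1 = 4.62601
Then eliminate the h^2 term (factor 2^2 = 4):
  (4·4.62601 − 4.65381)/3 = 4.61674

4.617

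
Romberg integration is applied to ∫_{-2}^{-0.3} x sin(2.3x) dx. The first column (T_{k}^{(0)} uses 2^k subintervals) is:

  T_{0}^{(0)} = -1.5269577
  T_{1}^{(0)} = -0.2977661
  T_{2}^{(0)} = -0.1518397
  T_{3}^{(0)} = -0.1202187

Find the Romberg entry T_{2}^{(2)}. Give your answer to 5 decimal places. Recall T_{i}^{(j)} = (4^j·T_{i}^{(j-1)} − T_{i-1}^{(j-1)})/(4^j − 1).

-0.11754

Richardson extrapolation on the trapezoidal column (denominator 4−1=3):
T_{1}^{(1)} = (4·(-0.2977661) − (-1.5269577)) / 3 = 0.1119644
T_{2}^{(1)} = -0.1518397 + (-0.1518397 − (-0.2977661))/3 = -0.1031976
T_{2}^{(2)} = -0.1031976 + (-0.1031976 − 0.1119644)/15 = -0.1175417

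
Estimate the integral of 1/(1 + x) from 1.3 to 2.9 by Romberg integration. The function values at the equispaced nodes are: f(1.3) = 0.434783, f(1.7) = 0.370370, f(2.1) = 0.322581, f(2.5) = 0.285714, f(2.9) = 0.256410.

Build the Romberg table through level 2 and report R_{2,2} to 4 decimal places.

R_{0,0} (trapezoid, 1 panel, h=1.6000): 0.552954
R_{1,0} (trapezoid, 2 panels, h=0.8000): 0.534542
R_{2,0} (trapezoid, 4 panels, h=0.4000): 0.529705
R_{1,1} = 0.534542 + (0.534542 − 0.552954)/3 = 0.528405
R_{2,1} = 0.529705 + (0.529705 − 0.534542)/3 = 0.528093
R_{2,2} = 0.528093 + (0.528093 − 0.528405)/15 = 0.528072

0.5281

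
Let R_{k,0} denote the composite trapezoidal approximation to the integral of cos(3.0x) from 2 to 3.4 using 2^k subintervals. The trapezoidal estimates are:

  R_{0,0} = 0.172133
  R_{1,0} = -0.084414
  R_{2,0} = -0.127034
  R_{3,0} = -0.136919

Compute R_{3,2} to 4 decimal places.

Richardson extrapolation on the trapezoidal column (denominator 4−1=3):
R_{2,1} = -0.127034 + (-0.127034 − (-0.084414))/3 = -0.141241
R_{3,1} = -0.136919 + (-0.136919 − (-0.127034))/3 = -0.140214
R_{3,2} = (16·(-0.140214) − (-0.141241)) / 15 = -0.140146

-0.1401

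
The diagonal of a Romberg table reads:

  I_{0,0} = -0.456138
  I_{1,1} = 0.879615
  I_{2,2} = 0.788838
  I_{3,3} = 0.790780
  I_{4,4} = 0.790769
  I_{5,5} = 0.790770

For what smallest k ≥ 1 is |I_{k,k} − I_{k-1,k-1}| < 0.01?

k = 3

|I_{1,1} − I_{0,0}| = 1.335753 ≥ 0.01
|I_{2,2} − I_{1,1}| = 0.090777 ≥ 0.01
|I_{3,3} − I_{2,2}| = 0.001942 < 0.01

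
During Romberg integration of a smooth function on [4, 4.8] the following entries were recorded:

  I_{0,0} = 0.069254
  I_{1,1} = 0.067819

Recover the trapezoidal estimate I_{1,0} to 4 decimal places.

From I_{1,1} = (4·I_{1,0} − I_{0,0})/3, solve for I_{1,0}:
4·I_{1,0} = 3·0.067819 + 0.069254 = 0.272711
I_{1,0} = 0.068178

0.0682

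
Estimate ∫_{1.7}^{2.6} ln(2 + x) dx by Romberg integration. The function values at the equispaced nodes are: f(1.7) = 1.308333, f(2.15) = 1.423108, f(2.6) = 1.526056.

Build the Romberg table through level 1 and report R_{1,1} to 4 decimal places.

1.2790

R_{0,0} (trapezoid, 1 panel, h=0.9000): 1.275475
R_{1,0} (trapezoid, 2 panels, h=0.4500): 1.278136
R_{1,1} = 1.278136 + (1.278136 − 1.275475)/3 = 1.279023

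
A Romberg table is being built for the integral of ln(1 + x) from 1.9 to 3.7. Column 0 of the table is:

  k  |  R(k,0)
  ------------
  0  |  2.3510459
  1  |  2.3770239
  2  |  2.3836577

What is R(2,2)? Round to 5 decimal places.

2.38588

Richardson extrapolation on the trapezoidal column (denominator 4−1=3):
R(1,1) = (4·2.3770239 − 2.3510459) / 3 = 2.3856832
R(2,1) = 2.3836577 + (2.3836577 − 2.3770239)/3 = 2.3858690
R(2,2) = 2.3858690 + (2.3858690 − 2.3856832)/15 = 2.3858814
(Column j=1 coincides with Simpson's rule on the same nodes.)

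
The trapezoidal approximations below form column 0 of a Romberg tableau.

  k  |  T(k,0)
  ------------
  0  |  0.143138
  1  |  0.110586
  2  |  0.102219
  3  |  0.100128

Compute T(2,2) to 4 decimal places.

0.0994

Richardson extrapolation on the trapezoidal column (denominator 4−1=3):
T(1,1) = (4·0.110586 − 0.143138) / 3 = 0.099735
T(2,1) = 0.102219 + (0.102219 − 0.110586)/3 = 0.099430
T(2,2) = (16·0.099430 − 0.099735) / 15 = 0.099410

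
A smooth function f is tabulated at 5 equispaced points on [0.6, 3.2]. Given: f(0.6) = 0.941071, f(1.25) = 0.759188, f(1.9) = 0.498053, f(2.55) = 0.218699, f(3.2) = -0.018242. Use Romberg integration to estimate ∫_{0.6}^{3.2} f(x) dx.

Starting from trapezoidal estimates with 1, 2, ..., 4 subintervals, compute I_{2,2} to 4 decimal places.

1.2633

I_{0,0} (trapezoid, 1 panel, h=2.6000): 1.199678
I_{1,0} (trapezoid, 2 panels, h=1.3000): 1.247308
I_{2,0} (trapezoid, 4 panels, h=0.6500): 1.259280
I_{1,1} = 1.247308 + (1.247308 − 1.199678)/3 = 1.263185
I_{2,1} = 1.259280 + (1.259280 − 1.247308)/3 = 1.263271
I_{2,2} = 1.263271 + (1.263271 − 1.263185)/15 = 1.263277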